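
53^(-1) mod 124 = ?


Use the extended Euclidean algorithm on (124, 53); each row r = 124*s + 53*t:
r=124, s=1, t=0
r=53, s=0, t=1
q=2: r=18, s=1, t=-2   [124*(1) + 53*(-2) = 18]
q=2: r=17, s=-2, t=5   [124*(-2) + 53*(5) = 17]
q=1: r=1, s=3, t=-7   [124*(3) + 53*(-7) = 1]
q=17: r=0, s=-53, t=124   [124*(-53) + 53*(124) = 0]
GCD = 1 with t = -7, so 53*(-7) ≡ 1 (mod 124)
Inverse = -7 mod 124 = 117
Check: 53 * 117 = 6201 ≡ 1 (mod 124)

53^(-1) ≡ 117 (mod 124)


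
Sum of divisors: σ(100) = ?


Divisors of 100: 1, 2, 4, 5, 10, 20, 25, 50, 100
Sum = 1 + 2 + 4 + 5 + 10 + 20 + 25 + 50 + 100 = 217

σ(100) = 217


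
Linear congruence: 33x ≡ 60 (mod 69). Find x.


GCD(33, 69) = 3 divides 60
Divide: 11x ≡ 20 (mod 23)
x ≡ 6 (mod 23)


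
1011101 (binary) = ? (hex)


1011101 (base 2) = 93 (decimal)
93 (decimal) = 5D (base 16)


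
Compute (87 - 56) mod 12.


87 - 56 = 31
31 mod 12 = 7


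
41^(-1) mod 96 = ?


Use the extended Euclidean algorithm on (96, 41); each row r = 96*s + 41*t:
r=96, s=1, t=0
r=41, s=0, t=1
q=2: r=14, s=1, t=-2   [96*(1) + 41*(-2) = 14]
q=2: r=13, s=-2, t=5   [96*(-2) + 41*(5) = 13]
q=1: r=1, s=3, t=-7   [96*(3) + 41*(-7) = 1]
q=13: r=0, s=-41, t=96   [96*(-41) + 41*(96) = 0]
GCD = 1 with t = -7, so 41*(-7) ≡ 1 (mod 96)
Inverse = -7 mod 96 = 89
Check: 41 * 89 = 3649 ≡ 1 (mod 96)

41^(-1) ≡ 89 (mod 96)


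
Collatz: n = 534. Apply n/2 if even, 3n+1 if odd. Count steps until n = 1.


534 → 267 → 802 → 401 → 1204 → 602 → 301 → 904 → 452 → 226 → 113 → 340 → 170 → 85 → 256 → 128 → 64 → 32 → 16 → 8 → 4 → 2 → 1
Total steps = 22

22 steps


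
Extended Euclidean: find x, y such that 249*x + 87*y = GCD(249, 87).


Tabular extended Euclidean (each row: r = 249*s + 87*t):
r=249, s=1, t=0
r=87, s=0, t=1
q=2: r=75, s=1, t=-2   [249*(1) + 87*(-2) = 75]
q=1: r=12, s=-1, t=3   [249*(-1) + 87*(3) = 12]
q=6: r=3, s=7, t=-20   [249*(7) + 87*(-20) = 3]
q=4: r=0, s=-29, t=83   [249*(-29) + 87*(83) = 0]
GCD = 3; from the row with r=3: x=7, y=-20
Check: 249*(7) + 87*(-20) = 1743 - 1740 = 3

GCD = 3, x = 7, y = -20


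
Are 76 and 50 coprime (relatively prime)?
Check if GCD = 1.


Euclidean algorithm:
76 = 1 * 50 + 26
50 = 1 * 26 + 24
26 = 1 * 24 + 2
24 = 12 * 2 + 0
GCD(76, 50) = 2

No, not coprime (GCD = 2)


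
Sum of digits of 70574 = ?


7 + 0 + 5 + 7 + 4 = 23


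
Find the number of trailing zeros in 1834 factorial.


floor(1834/5) = 366
floor(1834/25) = 73
floor(1834/125) = 14
floor(1834/625) = 2
Total = 455

455 trailing zeros


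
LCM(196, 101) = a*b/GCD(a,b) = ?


GCD(196, 101) = 1
LCM = 196*101/1 = 19796/1 = 19796

LCM = 19796


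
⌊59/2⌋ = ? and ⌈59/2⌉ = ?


59/2 = 29.5000
floor = 29
ceil = 30

floor = 29, ceil = 30


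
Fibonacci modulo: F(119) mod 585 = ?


F(k) mod 585 for k=1..119:
1, 1, 2, 3, 5, 8, 13, 21, 34, 55, 89, 144, 233, 377, 25, 402, 427, 244, 86, 330, 416, 161, 577, 153, 145, 298, 443, 156, 14, 170, 184, 354, 538, 307, 260, 567, 242, 224, 466, 105, 571, 91, 77, 168, 245, 413, 73, 486, 559, 460, 434, 309, 158, 467, 40, 507, 547, 469, 431, 315, 161, 476, 52, 528, 580, 523, 518, 456, 389, 260, 64, 324, 388, 127, 515, 57, 572, 44, 31, 75, 106, 181, 287, 468, 170, 53, 223, 276, 499, 190, 104, 294, 398, 107, 505, 27, 532, 559, 506, 480, 401, 296, 112, 408, 520, 343, 278, 36, 314, 350, 79, 429, 508, 352, 275, 42, 317, 359, 91
F(119) mod 585 = 91


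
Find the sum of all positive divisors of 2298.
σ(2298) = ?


Divisors of 2298: 1, 2, 3, 6, 383, 766, 1149, 2298
Sum = 1 + 2 + 3 + 6 + 383 + 766 + 1149 + 2298 = 4608

σ(2298) = 4608


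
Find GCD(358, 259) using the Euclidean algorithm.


358 = 1 * 259 + 99
259 = 2 * 99 + 61
99 = 1 * 61 + 38
61 = 1 * 38 + 23
38 = 1 * 23 + 15
23 = 1 * 15 + 8
15 = 1 * 8 + 7
8 = 1 * 7 + 1
7 = 7 * 1 + 0
GCD = 1


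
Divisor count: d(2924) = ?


2924 = 2^2 × 17^1 × 43^1
d(2924) = (2+1) × (1+1) × (1+1) = 12

12 divisors


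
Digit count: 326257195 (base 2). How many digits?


326257195 in base 2 = 10011011100100100101000101011
Number of digits = 29

29 digits (base 2)


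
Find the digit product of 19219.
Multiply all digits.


1 × 9 × 2 × 1 × 9 = 162


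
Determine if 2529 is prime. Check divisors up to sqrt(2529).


2529 / 3 = 843 (exact division)
2529 is NOT prime.

No, 2529 is not prime


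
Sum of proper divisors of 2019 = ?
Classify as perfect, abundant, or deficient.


Proper divisors: 1, 3, 673
Sum = 1 + 3 + 673 = 677
677 < 2019 → deficient

s(2019) = 677 (deficient)


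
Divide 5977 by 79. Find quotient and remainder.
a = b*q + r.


5977 = 79 * 75 + 52
Check: 5925 + 52 = 5977

q = 75, r = 52


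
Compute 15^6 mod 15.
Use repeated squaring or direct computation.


15^1 mod 15 = 0
15^2 mod 15 = 0
15^3 mod 15 = 0
15^4 mod 15 = 0
15^5 mod 15 = 0
15^6 mod 15 = 0


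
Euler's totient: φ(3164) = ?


3164 = 2^2 × 7 × 113
Prime factors: 2, 7, 113
φ(3164) = 3164 × (1-1/2) × (1-1/7) × (1-1/113)
= 3164 × 1/2 × 6/7 × 112/113 = 1344

φ(3164) = 1344


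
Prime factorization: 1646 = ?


1646 / 2 = 823
823 / 823 = 1
1646 = 2 × 823


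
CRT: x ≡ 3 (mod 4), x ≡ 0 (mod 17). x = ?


M = 4*17 = 68
M1 = M/4 = 17, M2 = M/17 = 4
M1^(-1) mod 4 = 1, M2^(-1) mod 17 = 13
x = 3*17*1 + 0*4*13 = 51
51 mod 68 = 51
Check: 51 mod 4 = 3 ✓, 51 mod 17 = 0 ✓

x ≡ 51 (mod 68)


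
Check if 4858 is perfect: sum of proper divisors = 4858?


Proper divisors of 4858: 1, 2, 7, 14, 347, 694, 2429
Sum = 1 + 2 + 7 + 14 + 347 + 694 + 2429 = 3494

No, 4858 is not perfect (3494 ≠ 4858)


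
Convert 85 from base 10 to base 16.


85 (base 10) = 85 (decimal)
85 (decimal) = 55 (base 16)


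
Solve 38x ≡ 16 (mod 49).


GCD(38, 49) = 1, unique solution
a^(-1) mod 49 = 40
x = 40 * 16 mod 49 = 3

x ≡ 3 (mod 49)


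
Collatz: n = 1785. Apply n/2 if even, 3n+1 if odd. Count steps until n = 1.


1785 → 5356 → 2678 → 1339 → 4018 → 2009 → 6028 → 3014 → 1507 → 4522 → 2261 → 6784 → 3392 → 1696 → 848 → 424 → 212 → 106 → 53 → 160 → 80 → 40 → 20 → 10 → 5 → 16 → 8 → 4 → 2 → 1
Total steps = 29

29 steps


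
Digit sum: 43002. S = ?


4 + 3 + 0 + 0 + 2 = 9


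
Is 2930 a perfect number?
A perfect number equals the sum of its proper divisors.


Proper divisors of 2930: 1, 2, 5, 10, 293, 586, 1465
Sum = 1 + 2 + 5 + 10 + 293 + 586 + 1465 = 2362

No, 2930 is not perfect (2362 ≠ 2930)


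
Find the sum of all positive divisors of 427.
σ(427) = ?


Divisors of 427: 1, 7, 61, 427
Sum = 1 + 7 + 61 + 427 = 496

σ(427) = 496


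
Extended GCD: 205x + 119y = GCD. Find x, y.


Tabular extended Euclidean (each row: r = 205*s + 119*t):
r=205, s=1, t=0
r=119, s=0, t=1
q=1: r=86, s=1, t=-1   [205*(1) + 119*(-1) = 86]
q=1: r=33, s=-1, t=2   [205*(-1) + 119*(2) = 33]
q=2: r=20, s=3, t=-5   [205*(3) + 119*(-5) = 20]
q=1: r=13, s=-4, t=7   [205*(-4) + 119*(7) = 13]
q=1: r=7, s=7, t=-12   [205*(7) + 119*(-12) = 7]
q=1: r=6, s=-11, t=19   [205*(-11) + 119*(19) = 6]
q=1: r=1, s=18, t=-31   [205*(18) + 119*(-31) = 1]
q=6: r=0, s=-119, t=205   [205*(-119) + 119*(205) = 0]
GCD = 1; from the row with r=1: x=18, y=-31
Check: 205*(18) + 119*(-31) = 3690 - 3689 = 1

GCD = 1, x = 18, y = -31


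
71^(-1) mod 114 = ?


Use the extended Euclidean algorithm on (114, 71); each row r = 114*s + 71*t:
r=114, s=1, t=0
r=71, s=0, t=1
q=1: r=43, s=1, t=-1   [114*(1) + 71*(-1) = 43]
q=1: r=28, s=-1, t=2   [114*(-1) + 71*(2) = 28]
q=1: r=15, s=2, t=-3   [114*(2) + 71*(-3) = 15]
q=1: r=13, s=-3, t=5   [114*(-3) + 71*(5) = 13]
q=1: r=2, s=5, t=-8   [114*(5) + 71*(-8) = 2]
q=6: r=1, s=-33, t=53   [114*(-33) + 71*(53) = 1]
q=2: r=0, s=71, t=-114   [114*(71) + 71*(-114) = 0]
GCD = 1 with t = 53, so 71*(53) ≡ 1 (mod 114)
Inverse = 53 mod 114 = 53
Check: 71 * 53 = 3763 ≡ 1 (mod 114)

71^(-1) ≡ 53 (mod 114)


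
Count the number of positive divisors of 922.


922 = 2^1 × 461^1
d(922) = (1+1) × (1+1) = 4

4 divisors


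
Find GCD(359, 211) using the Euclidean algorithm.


359 = 1 * 211 + 148
211 = 1 * 148 + 63
148 = 2 * 63 + 22
63 = 2 * 22 + 19
22 = 1 * 19 + 3
19 = 6 * 3 + 1
3 = 3 * 1 + 0
GCD = 1


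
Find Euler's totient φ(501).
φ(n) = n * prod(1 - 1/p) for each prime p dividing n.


501 = 3 × 167
Prime factors: 3, 167
φ(501) = 501 × (1-1/3) × (1-1/167)
= 501 × 2/3 × 166/167 = 332

φ(501) = 332


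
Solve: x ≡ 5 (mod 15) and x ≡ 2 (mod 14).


M = 15*14 = 210
M1 = M/15 = 14, M2 = M/14 = 15
M1^(-1) mod 15 = 14, M2^(-1) mod 14 = 1
x = 5*14*14 + 2*15*1 = 1010
1010 mod 210 = 170
Check: 170 mod 15 = 5 ✓, 170 mod 14 = 2 ✓

x ≡ 170 (mod 210)


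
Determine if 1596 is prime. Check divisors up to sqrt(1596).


1596 / 2 = 798 (exact division)
1596 is NOT prime.

No, 1596 is not prime


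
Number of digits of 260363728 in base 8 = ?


260363728 in base 8 = 1741152720
Number of digits = 10

10 digits (base 8)


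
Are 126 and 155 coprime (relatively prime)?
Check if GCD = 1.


Euclidean algorithm:
155 = 1 * 126 + 29
126 = 4 * 29 + 10
29 = 2 * 10 + 9
10 = 1 * 9 + 1
9 = 9 * 1 + 0
GCD(126, 155) = 1

Yes, coprime (GCD = 1)


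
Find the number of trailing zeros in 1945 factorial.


floor(1945/5) = 389
floor(1945/25) = 77
floor(1945/125) = 15
floor(1945/625) = 3
Total = 484

484 trailing zeros


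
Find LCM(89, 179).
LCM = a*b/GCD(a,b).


GCD(89, 179) = 1
LCM = 89*179/1 = 15931/1 = 15931

LCM = 15931


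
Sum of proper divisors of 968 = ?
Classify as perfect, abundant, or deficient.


Proper divisors: 1, 2, 4, 8, 11, 22, 44, 88, 121, 242, 484
Sum = 1 + 2 + 4 + 8 + 11 + 22 + 44 + 88 + 121 + 242 + 484 = 1027
1027 > 968 → abundant

s(968) = 1027 (abundant)


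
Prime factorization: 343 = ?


343 / 7 = 49
49 / 7 = 7
7 / 7 = 1
343 = 7^3


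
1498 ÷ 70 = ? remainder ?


1498 = 70 * 21 + 28
Check: 1470 + 28 = 1498

q = 21, r = 28


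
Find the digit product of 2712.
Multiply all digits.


2 × 7 × 1 × 2 = 28


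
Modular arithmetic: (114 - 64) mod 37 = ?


114 - 64 = 50
50 mod 37 = 13


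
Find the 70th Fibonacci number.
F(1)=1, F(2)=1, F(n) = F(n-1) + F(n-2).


Sequence: 1, 1, 2, 3, 5, 8, 13, 21, 34, 55, 89, 144, 233, 377, 610, 987, 1597, 2584, 4181, 6765, 10946, 17711, 28657, 46368, 75025, 121393, 196418, 317811, 514229, 832040, 1346269, 2178309, 3524578, 5702887, 9227465, 14930352, 24157817, 39088169, 63245986, 102334155, 165580141, 267914296, 433494437, 701408733, 1134903170, 1836311903, 2971215073, 4807526976, 7778742049, 12586269025, 20365011074, 32951280099, 53316291173, 86267571272, 139583862445, 225851433717, 365435296162, 591286729879, 956722026041, 1548008755920, 2504730781961, 4052739537881, 6557470319842, 10610209857723, 17167680177565, 27777890035288, 44945570212853, 72723460248141, 117669030460994, 190392490709135
F(70) = 190392490709135


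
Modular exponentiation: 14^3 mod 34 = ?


14^1 mod 34 = 14
14^2 mod 34 = 26
14^3 mod 34 = 24


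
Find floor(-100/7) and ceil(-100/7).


-100/7 = -14.2857
floor = -15
ceil = -14

floor = -15, ceil = -14


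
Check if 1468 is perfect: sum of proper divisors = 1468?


Proper divisors of 1468: 1, 2, 4, 367, 734
Sum = 1 + 2 + 4 + 367 + 734 = 1108

No, 1468 is not perfect (1108 ≠ 1468)


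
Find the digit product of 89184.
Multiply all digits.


8 × 9 × 1 × 8 × 4 = 2304


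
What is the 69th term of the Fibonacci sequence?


Sequence: 1, 1, 2, 3, 5, 8, 13, 21, 34, 55, 89, 144, 233, 377, 610, 987, 1597, 2584, 4181, 6765, 10946, 17711, 28657, 46368, 75025, 121393, 196418, 317811, 514229, 832040, 1346269, 2178309, 3524578, 5702887, 9227465, 14930352, 24157817, 39088169, 63245986, 102334155, 165580141, 267914296, 433494437, 701408733, 1134903170, 1836311903, 2971215073, 4807526976, 7778742049, 12586269025, 20365011074, 32951280099, 53316291173, 86267571272, 139583862445, 225851433717, 365435296162, 591286729879, 956722026041, 1548008755920, 2504730781961, 4052739537881, 6557470319842, 10610209857723, 17167680177565, 27777890035288, 44945570212853, 72723460248141, 117669030460994
F(69) = 117669030460994


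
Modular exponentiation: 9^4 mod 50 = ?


9^1 mod 50 = 9
9^2 mod 50 = 31
9^3 mod 50 = 29
9^4 mod 50 = 11


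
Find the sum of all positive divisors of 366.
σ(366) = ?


Divisors of 366: 1, 2, 3, 6, 61, 122, 183, 366
Sum = 1 + 2 + 3 + 6 + 61 + 122 + 183 + 366 = 744

σ(366) = 744


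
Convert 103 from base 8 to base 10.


103 (base 8) = 67 (decimal)
67 (decimal) = 67 (base 10)


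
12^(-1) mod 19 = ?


Use the extended Euclidean algorithm on (19, 12); each row r = 19*s + 12*t:
r=19, s=1, t=0
r=12, s=0, t=1
q=1: r=7, s=1, t=-1   [19*(1) + 12*(-1) = 7]
q=1: r=5, s=-1, t=2   [19*(-1) + 12*(2) = 5]
q=1: r=2, s=2, t=-3   [19*(2) + 12*(-3) = 2]
q=2: r=1, s=-5, t=8   [19*(-5) + 12*(8) = 1]
q=2: r=0, s=12, t=-19   [19*(12) + 12*(-19) = 0]
GCD = 1 with t = 8, so 12*(8) ≡ 1 (mod 19)
Inverse = 8 mod 19 = 8
Check: 12 * 8 = 96 ≡ 1 (mod 19)

12^(-1) ≡ 8 (mod 19)


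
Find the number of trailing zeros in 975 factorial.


floor(975/5) = 195
floor(975/25) = 39
floor(975/125) = 7
floor(975/625) = 1
Total = 242

242 trailing zeros


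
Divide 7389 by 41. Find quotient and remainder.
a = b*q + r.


7389 = 41 * 180 + 9
Check: 7380 + 9 = 7389

q = 180, r = 9


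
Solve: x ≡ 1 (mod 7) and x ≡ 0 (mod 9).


M = 7*9 = 63
M1 = M/7 = 9, M2 = M/9 = 7
M1^(-1) mod 7 = 4, M2^(-1) mod 9 = 4
x = 1*9*4 + 0*7*4 = 36
36 mod 63 = 36
Check: 36 mod 7 = 1 ✓, 36 mod 9 = 0 ✓

x ≡ 36 (mod 63)


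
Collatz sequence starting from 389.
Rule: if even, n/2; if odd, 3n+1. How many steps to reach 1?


389 → 1168 → 584 → 292 → 146 → 73 → 220 → 110 → 55 → 166 → 83 → 250 → 125 → 376 → 188 → 94 → 47 → 142 → 71 → 214 → 107 → 322 → 161 → 484 → 242 → 121 → 364 → 182 → 91 → 274 → 137 → 412 → 206 → 103 → 310 → 155 → 466 → 233 → 700 → 350 → 175 → 526 → 263 → 790 → 395 → 1186 → 593 → 1780 → 890 → 445 → 1336 → 668 → 334 → 167 → 502 → 251 → 754 → 377 → 1132 → 566 → 283 → 850 → 425 → 1276 → 638 → 319 → 958 → 479 → 1438 → 719 → 2158 → 1079 → 3238 → 1619 → 4858 → 2429 → 7288 → 3644 → 1822 → 911 → 2734 → 1367 → 4102 → 2051 → 6154 → 3077 → 9232 → 4616 → 2308 → 1154 → 577 → 1732 → 866 → 433 → 1300 → 650 → 325 → 976 → 488 → 244 → 122 → 61 → 184 → 92 → 46 → 23 → 70 → 35 → 106 → 53 → 160 → 80 → 40 → 20 → 10 → 5 → 16 → 8 → 4 → 2 → 1
Total steps = 120

120 steps


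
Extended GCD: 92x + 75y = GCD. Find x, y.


Tabular extended Euclidean (each row: r = 92*s + 75*t):
r=92, s=1, t=0
r=75, s=0, t=1
q=1: r=17, s=1, t=-1   [92*(1) + 75*(-1) = 17]
q=4: r=7, s=-4, t=5   [92*(-4) + 75*(5) = 7]
q=2: r=3, s=9, t=-11   [92*(9) + 75*(-11) = 3]
q=2: r=1, s=-22, t=27   [92*(-22) + 75*(27) = 1]
q=3: r=0, s=75, t=-92   [92*(75) + 75*(-92) = 0]
GCD = 1; from the row with r=1: x=-22, y=27
Check: 92*(-22) + 75*(27) = -2024 + 2025 = 1

GCD = 1, x = -22, y = 27


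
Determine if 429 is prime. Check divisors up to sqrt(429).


429 / 3 = 143 (exact division)
429 is NOT prime.

No, 429 is not prime


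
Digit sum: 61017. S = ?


6 + 1 + 0 + 1 + 7 = 15


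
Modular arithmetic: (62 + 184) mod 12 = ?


62 + 184 = 246
246 mod 12 = 6


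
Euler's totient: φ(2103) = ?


2103 = 3 × 701
Prime factors: 3, 701
φ(2103) = 2103 × (1-1/3) × (1-1/701)
= 2103 × 2/3 × 700/701 = 1400

φ(2103) = 1400


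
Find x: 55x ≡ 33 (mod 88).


GCD(55, 88) = 11 divides 33
Divide: 5x ≡ 3 (mod 8)
x ≡ 7 (mod 8)


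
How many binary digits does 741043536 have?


741043536 in base 2 = 101100001010110110110101010000
Number of digits = 30

30 digits (base 2)


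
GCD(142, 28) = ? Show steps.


142 = 5 * 28 + 2
28 = 14 * 2 + 0
GCD = 2


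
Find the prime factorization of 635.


635 / 5 = 127
127 / 127 = 1
635 = 5 × 127


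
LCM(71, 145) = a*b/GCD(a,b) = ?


GCD(71, 145) = 1
LCM = 71*145/1 = 10295/1 = 10295

LCM = 10295


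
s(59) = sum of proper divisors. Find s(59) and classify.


Proper divisors: 1
Sum = 1 = 1
1 < 59 → deficient

s(59) = 1 (deficient)


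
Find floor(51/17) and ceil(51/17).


51/17 = 3.0000
floor = 3
ceil = 3

floor = 3, ceil = 3


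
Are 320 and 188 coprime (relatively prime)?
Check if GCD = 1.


Euclidean algorithm:
320 = 1 * 188 + 132
188 = 1 * 132 + 56
132 = 2 * 56 + 20
56 = 2 * 20 + 16
20 = 1 * 16 + 4
16 = 4 * 4 + 0
GCD(320, 188) = 4

No, not coprime (GCD = 4)


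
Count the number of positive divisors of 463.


463 = 463^1
d(463) = (1+1) = 2

2 divisors


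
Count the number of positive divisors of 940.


940 = 2^2 × 5^1 × 47^1
d(940) = (2+1) × (1+1) × (1+1) = 12

12 divisors


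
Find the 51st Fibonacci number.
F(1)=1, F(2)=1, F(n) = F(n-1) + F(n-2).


Sequence: 1, 1, 2, 3, 5, 8, 13, 21, 34, 55, 89, 144, 233, 377, 610, 987, 1597, 2584, 4181, 6765, 10946, 17711, 28657, 46368, 75025, 121393, 196418, 317811, 514229, 832040, 1346269, 2178309, 3524578, 5702887, 9227465, 14930352, 24157817, 39088169, 63245986, 102334155, 165580141, 267914296, 433494437, 701408733, 1134903170, 1836311903, 2971215073, 4807526976, 7778742049, 12586269025, 20365011074
F(51) = 20365011074


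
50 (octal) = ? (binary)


50 (base 8) = 40 (decimal)
40 (decimal) = 101000 (base 2)


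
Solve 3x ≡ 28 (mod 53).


GCD(3, 53) = 1, unique solution
a^(-1) mod 53 = 18
x = 18 * 28 mod 53 = 27

x ≡ 27 (mod 53)


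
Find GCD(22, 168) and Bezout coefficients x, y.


Tabular extended Euclidean (each row: r = 22*s + 168*t):
r=22, s=1, t=0
r=168, s=0, t=1
q=0: r=22, s=1, t=0   [22*(1) + 168*(0) = 22]
q=7: r=14, s=-7, t=1   [22*(-7) + 168*(1) = 14]
q=1: r=8, s=8, t=-1   [22*(8) + 168*(-1) = 8]
q=1: r=6, s=-15, t=2   [22*(-15) + 168*(2) = 6]
q=1: r=2, s=23, t=-3   [22*(23) + 168*(-3) = 2]
q=3: r=0, s=-84, t=11   [22*(-84) + 168*(11) = 0]
GCD = 2; from the row with r=2: x=23, y=-3
Check: 22*(23) + 168*(-3) = 506 - 504 = 2

GCD = 2, x = 23, y = -3


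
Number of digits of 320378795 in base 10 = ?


320378795 has 9 digits in base 10
floor(log10(320378795)) + 1 = floor(8.5057) + 1 = 9

9 digits (base 10)


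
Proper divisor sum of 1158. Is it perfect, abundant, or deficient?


Proper divisors: 1, 2, 3, 6, 193, 386, 579
Sum = 1 + 2 + 3 + 6 + 193 + 386 + 579 = 1170
1170 > 1158 → abundant

s(1158) = 1170 (abundant)


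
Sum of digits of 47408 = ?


4 + 7 + 4 + 0 + 8 = 23


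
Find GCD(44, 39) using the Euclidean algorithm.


44 = 1 * 39 + 5
39 = 7 * 5 + 4
5 = 1 * 4 + 1
4 = 4 * 1 + 0
GCD = 1


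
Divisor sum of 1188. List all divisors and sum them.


Divisors of 1188: 1, 2, 3, 4, 6, 9, 11, 12, 18, 22, 27, 33, 36, 44, 54, 66, 99, 108, 132, 198, 297, 396, 594, 1188
Sum = 1 + 2 + 3 + 4 + 6 + 9 + 11 + 12 + 18 + 22 + 27 + 33 + 36 + 44 + 54 + 66 + 99 + 108 + 132 + 198 + 297 + 396 + 594 + 1188 = 3360

σ(1188) = 3360


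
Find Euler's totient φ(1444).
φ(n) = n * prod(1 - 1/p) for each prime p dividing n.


1444 = 2^2 × 19^2
Prime factors: 2, 19
φ(1444) = 1444 × (1-1/2) × (1-1/19)
= 1444 × 1/2 × 18/19 = 684

φ(1444) = 684


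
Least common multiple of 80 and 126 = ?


GCD(80, 126) = 2
LCM = 80*126/2 = 10080/2 = 5040

LCM = 5040


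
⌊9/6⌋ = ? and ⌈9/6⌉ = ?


9/6 = 1.5000
floor = 1
ceil = 2

floor = 1, ceil = 2


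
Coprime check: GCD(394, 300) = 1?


Euclidean algorithm:
394 = 1 * 300 + 94
300 = 3 * 94 + 18
94 = 5 * 18 + 4
18 = 4 * 4 + 2
4 = 2 * 2 + 0
GCD(394, 300) = 2

No, not coprime (GCD = 2)


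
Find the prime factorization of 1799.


1799 / 7 = 257
257 / 257 = 1
1799 = 7 × 257


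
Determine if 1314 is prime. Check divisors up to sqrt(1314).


1314 / 2 = 657 (exact division)
1314 is NOT prime.

No, 1314 is not prime


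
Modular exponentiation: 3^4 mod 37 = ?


3^1 mod 37 = 3
3^2 mod 37 = 9
3^3 mod 37 = 27
3^4 mod 37 = 7


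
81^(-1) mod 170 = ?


Use the extended Euclidean algorithm on (170, 81); each row r = 170*s + 81*t:
r=170, s=1, t=0
r=81, s=0, t=1
q=2: r=8, s=1, t=-2   [170*(1) + 81*(-2) = 8]
q=10: r=1, s=-10, t=21   [170*(-10) + 81*(21) = 1]
q=8: r=0, s=81, t=-170   [170*(81) + 81*(-170) = 0]
GCD = 1 with t = 21, so 81*(21) ≡ 1 (mod 170)
Inverse = 21 mod 170 = 21
Check: 81 * 21 = 1701 ≡ 1 (mod 170)

81^(-1) ≡ 21 (mod 170)


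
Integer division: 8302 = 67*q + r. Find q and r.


8302 = 67 * 123 + 61
Check: 8241 + 61 = 8302

q = 123, r = 61


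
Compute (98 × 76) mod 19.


98 × 76 = 7448
7448 mod 19 = 0


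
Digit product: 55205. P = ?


5 × 5 × 2 × 0 × 5 = 0


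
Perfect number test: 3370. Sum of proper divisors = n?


Proper divisors of 3370: 1, 2, 5, 10, 337, 674, 1685
Sum = 1 + 2 + 5 + 10 + 337 + 674 + 1685 = 2714

No, 3370 is not perfect (2714 ≠ 3370)


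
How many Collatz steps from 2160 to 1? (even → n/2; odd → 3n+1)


2160 → 1080 → 540 → 270 → 135 → 406 → 203 → 610 → 305 → 916 → 458 → 229 → 688 → 344 → 172 → 86 → 43 → 130 → 65 → 196 → 98 → 49 → 148 → 74 → 37 → 112 → 56 → 28 → 14 → 7 → 22 → 11 → 34 → 17 → 52 → 26 → 13 → 40 → 20 → 10 → 5 → 16 → 8 → 4 → 2 → 1
Total steps = 45

45 steps


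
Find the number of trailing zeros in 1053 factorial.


floor(1053/5) = 210
floor(1053/25) = 42
floor(1053/125) = 8
floor(1053/625) = 1
Total = 261

261 trailing zeros


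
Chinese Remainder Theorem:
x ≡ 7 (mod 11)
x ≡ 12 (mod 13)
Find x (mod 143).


M = 11*13 = 143
M1 = M/11 = 13, M2 = M/13 = 11
M1^(-1) mod 11 = 6, M2^(-1) mod 13 = 6
x = 7*13*6 + 12*11*6 = 1338
1338 mod 143 = 51
Check: 51 mod 11 = 7 ✓, 51 mod 13 = 12 ✓

x ≡ 51 (mod 143)


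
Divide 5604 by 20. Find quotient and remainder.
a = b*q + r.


5604 = 20 * 280 + 4
Check: 5600 + 4 = 5604

q = 280, r = 4


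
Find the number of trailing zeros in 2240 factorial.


floor(2240/5) = 448
floor(2240/25) = 89
floor(2240/125) = 17
floor(2240/625) = 3
Total = 557

557 trailing zeros


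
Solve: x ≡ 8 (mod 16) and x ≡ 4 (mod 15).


M = 16*15 = 240
M1 = M/16 = 15, M2 = M/15 = 16
M1^(-1) mod 16 = 15, M2^(-1) mod 15 = 1
x = 8*15*15 + 4*16*1 = 1864
1864 mod 240 = 184
Check: 184 mod 16 = 8 ✓, 184 mod 15 = 4 ✓

x ≡ 184 (mod 240)


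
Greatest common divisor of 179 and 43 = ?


179 = 4 * 43 + 7
43 = 6 * 7 + 1
7 = 7 * 1 + 0
GCD = 1


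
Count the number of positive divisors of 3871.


3871 = 7^2 × 79^1
d(3871) = (2+1) × (1+1) = 6

6 divisors


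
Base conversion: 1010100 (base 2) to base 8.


1010100 (base 2) = 84 (decimal)
84 (decimal) = 124 (base 8)


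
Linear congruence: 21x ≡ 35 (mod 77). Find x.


GCD(21, 77) = 7 divides 35
Divide: 3x ≡ 5 (mod 11)
x ≡ 9 (mod 11)


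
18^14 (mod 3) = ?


18^1 mod 3 = 0
18^2 mod 3 = 0
18^3 mod 3 = 0
18^4 mod 3 = 0
18^5 mod 3 = 0
18^6 mod 3 = 0
18^7 mod 3 = 0
18^8 mod 3 = 0
18^9 mod 3 = 0
18^10 mod 3 = 0
18^11 mod 3 = 0
18^12 mod 3 = 0
18^13 mod 3 = 0
18^14 mod 3 = 0


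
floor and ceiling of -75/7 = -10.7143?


-75/7 = -10.7143
floor = -11
ceil = -10

floor = -11, ceil = -10


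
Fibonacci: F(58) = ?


Sequence: 1, 1, 2, 3, 5, 8, 13, 21, 34, 55, 89, 144, 233, 377, 610, 987, 1597, 2584, 4181, 6765, 10946, 17711, 28657, 46368, 75025, 121393, 196418, 317811, 514229, 832040, 1346269, 2178309, 3524578, 5702887, 9227465, 14930352, 24157817, 39088169, 63245986, 102334155, 165580141, 267914296, 433494437, 701408733, 1134903170, 1836311903, 2971215073, 4807526976, 7778742049, 12586269025, 20365011074, 32951280099, 53316291173, 86267571272, 139583862445, 225851433717, 365435296162, 591286729879
F(58) = 591286729879


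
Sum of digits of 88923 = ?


8 + 8 + 9 + 2 + 3 = 30


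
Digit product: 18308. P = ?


1 × 8 × 3 × 0 × 8 = 0


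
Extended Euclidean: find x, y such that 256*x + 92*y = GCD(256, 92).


Tabular extended Euclidean (each row: r = 256*s + 92*t):
r=256, s=1, t=0
r=92, s=0, t=1
q=2: r=72, s=1, t=-2   [256*(1) + 92*(-2) = 72]
q=1: r=20, s=-1, t=3   [256*(-1) + 92*(3) = 20]
q=3: r=12, s=4, t=-11   [256*(4) + 92*(-11) = 12]
q=1: r=8, s=-5, t=14   [256*(-5) + 92*(14) = 8]
q=1: r=4, s=9, t=-25   [256*(9) + 92*(-25) = 4]
q=2: r=0, s=-23, t=64   [256*(-23) + 92*(64) = 0]
GCD = 4; from the row with r=4: x=9, y=-25
Check: 256*(9) + 92*(-25) = 2304 - 2300 = 4

GCD = 4, x = 9, y = -25


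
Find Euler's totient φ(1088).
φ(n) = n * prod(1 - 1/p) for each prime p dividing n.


1088 = 2^6 × 17
Prime factors: 2, 17
φ(1088) = 1088 × (1-1/2) × (1-1/17)
= 1088 × 1/2 × 16/17 = 512

φ(1088) = 512


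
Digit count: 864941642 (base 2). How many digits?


864941642 in base 2 = 110011100011011111011001001010
Number of digits = 30

30 digits (base 2)


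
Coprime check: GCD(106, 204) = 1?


Euclidean algorithm:
204 = 1 * 106 + 98
106 = 1 * 98 + 8
98 = 12 * 8 + 2
8 = 4 * 2 + 0
GCD(106, 204) = 2

No, not coprime (GCD = 2)


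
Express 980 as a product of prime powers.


980 / 2 = 490
490 / 2 = 245
245 / 5 = 49
49 / 7 = 7
7 / 7 = 1
980 = 2^2 × 5 × 7^2


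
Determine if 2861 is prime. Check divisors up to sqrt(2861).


Check divisors up to sqrt(2861) = 53.4883
No divisors found.
2861 is prime.

Yes, 2861 is prime


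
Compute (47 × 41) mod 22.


47 × 41 = 1927
1927 mod 22 = 13


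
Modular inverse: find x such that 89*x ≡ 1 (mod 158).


Use the extended Euclidean algorithm on (158, 89); each row r = 158*s + 89*t:
r=158, s=1, t=0
r=89, s=0, t=1
q=1: r=69, s=1, t=-1   [158*(1) + 89*(-1) = 69]
q=1: r=20, s=-1, t=2   [158*(-1) + 89*(2) = 20]
q=3: r=9, s=4, t=-7   [158*(4) + 89*(-7) = 9]
q=2: r=2, s=-9, t=16   [158*(-9) + 89*(16) = 2]
q=4: r=1, s=40, t=-71   [158*(40) + 89*(-71) = 1]
q=2: r=0, s=-89, t=158   [158*(-89) + 89*(158) = 0]
GCD = 1 with t = -71, so 89*(-71) ≡ 1 (mod 158)
Inverse = -71 mod 158 = 87
Check: 89 * 87 = 7743 ≡ 1 (mod 158)

89^(-1) ≡ 87 (mod 158)


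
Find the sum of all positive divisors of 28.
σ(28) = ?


Divisors of 28: 1, 2, 4, 7, 14, 28
Sum = 1 + 2 + 4 + 7 + 14 + 28 = 56

σ(28) = 56


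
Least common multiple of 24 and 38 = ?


GCD(24, 38) = 2
LCM = 24*38/2 = 912/2 = 456

LCM = 456


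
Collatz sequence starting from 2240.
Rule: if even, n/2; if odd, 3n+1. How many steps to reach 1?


2240 → 1120 → 560 → 280 → 140 → 70 → 35 → 106 → 53 → 160 → 80 → 40 → 20 → 10 → 5 → 16 → 8 → 4 → 2 → 1
Total steps = 19

19 steps


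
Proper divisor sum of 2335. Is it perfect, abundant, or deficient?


Proper divisors: 1, 5, 467
Sum = 1 + 5 + 467 = 473
473 < 2335 → deficient

s(2335) = 473 (deficient)


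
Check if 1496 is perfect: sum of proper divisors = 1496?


Proper divisors of 1496: 1, 2, 4, 8, 11, 17, 22, 34, 44, 68, 88, 136, 187, 374, 748
Sum = 1 + 2 + 4 + 8 + 11 + 17 + 22 + 34 + 44 + 68 + 88 + 136 + 187 + 374 + 748 = 1744

No, 1496 is not perfect (1744 ≠ 1496)


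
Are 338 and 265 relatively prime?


Euclidean algorithm:
338 = 1 * 265 + 73
265 = 3 * 73 + 46
73 = 1 * 46 + 27
46 = 1 * 27 + 19
27 = 1 * 19 + 8
19 = 2 * 8 + 3
8 = 2 * 3 + 2
3 = 1 * 2 + 1
2 = 2 * 1 + 0
GCD(338, 265) = 1

Yes, coprime (GCD = 1)


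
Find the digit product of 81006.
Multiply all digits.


8 × 1 × 0 × 0 × 6 = 0


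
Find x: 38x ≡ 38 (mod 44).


GCD(38, 44) = 2 divides 38
Divide: 19x ≡ 19 (mod 22)
x ≡ 1 (mod 22)


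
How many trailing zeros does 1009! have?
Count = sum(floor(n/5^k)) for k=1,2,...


floor(1009/5) = 201
floor(1009/25) = 40
floor(1009/125) = 8
floor(1009/625) = 1
Total = 250

250 trailing zeros


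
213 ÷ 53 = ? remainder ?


213 = 53 * 4 + 1
Check: 212 + 1 = 213

q = 4, r = 1


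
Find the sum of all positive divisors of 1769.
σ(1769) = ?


Divisors of 1769: 1, 29, 61, 1769
Sum = 1 + 29 + 61 + 1769 = 1860

σ(1769) = 1860


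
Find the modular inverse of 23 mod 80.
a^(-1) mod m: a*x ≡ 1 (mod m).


Use the extended Euclidean algorithm on (80, 23); each row r = 80*s + 23*t:
r=80, s=1, t=0
r=23, s=0, t=1
q=3: r=11, s=1, t=-3   [80*(1) + 23*(-3) = 11]
q=2: r=1, s=-2, t=7   [80*(-2) + 23*(7) = 1]
q=11: r=0, s=23, t=-80   [80*(23) + 23*(-80) = 0]
GCD = 1 with t = 7, so 23*(7) ≡ 1 (mod 80)
Inverse = 7 mod 80 = 7
Check: 23 * 7 = 161 ≡ 1 (mod 80)

23^(-1) ≡ 7 (mod 80)


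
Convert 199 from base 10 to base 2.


199 (base 10) = 199 (decimal)
199 (decimal) = 11000111 (base 2)


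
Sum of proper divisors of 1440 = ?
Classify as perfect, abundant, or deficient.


Proper divisors: 1, 2, 3, 4, 5, 6, 8, 9, 10, 12, 15, 16, 18, 20, 24, 30, 32, 36, 40, 45, 48, 60, 72, 80, 90, 96, 120, 144, 160, 180, 240, 288, 360, 480, 720
Sum = 1 + 2 + 3 + 4 + 5 + 6 + 8 + 9 + 10 + 12 + 15 + 16 + 18 + 20 + 24 + 30 + 32 + 36 + 40 + 45 + 48 + 60 + 72 + 80 + 90 + 96 + 120 + 144 + 160 + 180 + 240 + 288 + 360 + 480 + 720 = 3474
3474 > 1440 → abundant

s(1440) = 3474 (abundant)


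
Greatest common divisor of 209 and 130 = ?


209 = 1 * 130 + 79
130 = 1 * 79 + 51
79 = 1 * 51 + 28
51 = 1 * 28 + 23
28 = 1 * 23 + 5
23 = 4 * 5 + 3
5 = 1 * 3 + 2
3 = 1 * 2 + 1
2 = 2 * 1 + 0
GCD = 1


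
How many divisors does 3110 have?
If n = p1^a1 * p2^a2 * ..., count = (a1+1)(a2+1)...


3110 = 2^1 × 5^1 × 311^1
d(3110) = (1+1) × (1+1) × (1+1) = 8

8 divisors


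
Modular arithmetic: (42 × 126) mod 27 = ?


42 × 126 = 5292
5292 mod 27 = 0


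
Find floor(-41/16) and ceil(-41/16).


-41/16 = -2.5625
floor = -3
ceil = -2

floor = -3, ceil = -2


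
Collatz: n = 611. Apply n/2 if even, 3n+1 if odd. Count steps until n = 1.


611 → 1834 → 917 → 2752 → 1376 → 688 → 344 → 172 → 86 → 43 → 130 → 65 → 196 → 98 → 49 → 148 → 74 → 37 → 112 → 56 → 28 → 14 → 7 → 22 → 11 → 34 → 17 → 52 → 26 → 13 → 40 → 20 → 10 → 5 → 16 → 8 → 4 → 2 → 1
Total steps = 38

38 steps


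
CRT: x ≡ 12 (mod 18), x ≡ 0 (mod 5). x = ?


M = 18*5 = 90
M1 = M/18 = 5, M2 = M/5 = 18
M1^(-1) mod 18 = 11, M2^(-1) mod 5 = 2
x = 12*5*11 + 0*18*2 = 660
660 mod 90 = 30
Check: 30 mod 18 = 12 ✓, 30 mod 5 = 0 ✓

x ≡ 30 (mod 90)


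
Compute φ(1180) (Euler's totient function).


1180 = 2^2 × 5 × 59
Prime factors: 2, 5, 59
φ(1180) = 1180 × (1-1/2) × (1-1/5) × (1-1/59)
= 1180 × 1/2 × 4/5 × 58/59 = 464

φ(1180) = 464


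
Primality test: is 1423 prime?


Check divisors up to sqrt(1423) = 37.7227
No divisors found.
1423 is prime.

Yes, 1423 is prime


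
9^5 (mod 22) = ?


9^1 mod 22 = 9
9^2 mod 22 = 15
9^3 mod 22 = 3
9^4 mod 22 = 5
9^5 mod 22 = 1


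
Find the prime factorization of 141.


141 / 3 = 47
47 / 47 = 1
141 = 3 × 47


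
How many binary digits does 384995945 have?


384995945 in base 2 = 10110111100101001001001101001
Number of digits = 29

29 digits (base 2)


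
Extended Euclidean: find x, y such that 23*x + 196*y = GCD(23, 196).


Tabular extended Euclidean (each row: r = 23*s + 196*t):
r=23, s=1, t=0
r=196, s=0, t=1
q=0: r=23, s=1, t=0   [23*(1) + 196*(0) = 23]
q=8: r=12, s=-8, t=1   [23*(-8) + 196*(1) = 12]
q=1: r=11, s=9, t=-1   [23*(9) + 196*(-1) = 11]
q=1: r=1, s=-17, t=2   [23*(-17) + 196*(2) = 1]
q=11: r=0, s=196, t=-23   [23*(196) + 196*(-23) = 0]
GCD = 1; from the row with r=1: x=-17, y=2
Check: 23*(-17) + 196*(2) = -391 + 392 = 1

GCD = 1, x = -17, y = 2


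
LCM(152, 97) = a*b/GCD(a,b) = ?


GCD(152, 97) = 1
LCM = 152*97/1 = 14744/1 = 14744

LCM = 14744


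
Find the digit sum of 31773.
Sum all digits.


3 + 1 + 7 + 7 + 3 = 21


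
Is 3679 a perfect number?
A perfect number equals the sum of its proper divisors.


Proper divisors of 3679: 1, 13, 283
Sum = 1 + 13 + 283 = 297

No, 3679 is not perfect (297 ≠ 3679)


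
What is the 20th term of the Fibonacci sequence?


Sequence: 1, 1, 2, 3, 5, 8, 13, 21, 34, 55, 89, 144, 233, 377, 610, 987, 1597, 2584, 4181, 6765
F(20) = 6765


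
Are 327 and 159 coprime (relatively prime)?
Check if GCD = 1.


Euclidean algorithm:
327 = 2 * 159 + 9
159 = 17 * 9 + 6
9 = 1 * 6 + 3
6 = 2 * 3 + 0
GCD(327, 159) = 3

No, not coprime (GCD = 3)


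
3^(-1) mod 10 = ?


Use the extended Euclidean algorithm on (10, 3); each row r = 10*s + 3*t:
r=10, s=1, t=0
r=3, s=0, t=1
q=3: r=1, s=1, t=-3   [10*(1) + 3*(-3) = 1]
q=3: r=0, s=-3, t=10   [10*(-3) + 3*(10) = 0]
GCD = 1 with t = -3, so 3*(-3) ≡ 1 (mod 10)
Inverse = -3 mod 10 = 7
Check: 3 * 7 = 21 ≡ 1 (mod 10)

3^(-1) ≡ 7 (mod 10)


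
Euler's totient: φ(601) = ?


601 = 601
Prime factors: 601
φ(601) = 601 × (1-1/601)
= 601 × 600/601 = 600

φ(601) = 600


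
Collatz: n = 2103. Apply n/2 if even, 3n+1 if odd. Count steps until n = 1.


2103 → 6310 → 3155 → 9466 → 4733 → 14200 → 7100 → 3550 → 1775 → 5326 → 2663 → 7990 → 3995 → 11986 → 5993 → 17980 → 8990 → 4495 → 13486 → 6743 → 20230 → 10115 → 30346 → 15173 → 45520 → 22760 → 11380 → 5690 → 2845 → 8536 → 4268 → 2134 → 1067 → 3202 → 1601 → 4804 → 2402 → 1201 → 3604 → 1802 → 901 → 2704 → 1352 → 676 → 338 → 169 → 508 → 254 → 127 → 382 → 191 → 574 → 287 → 862 → 431 → 1294 → 647 → 1942 → 971 → 2914 → 1457 → 4372 → 2186 → 1093 → 3280 → 1640 → 820 → 410 → 205 → 616 → 308 → 154 → 77 → 232 → 116 → 58 → 29 → 88 → 44 → 22 → 11 → 34 → 17 → 52 → 26 → 13 → 40 → 20 → 10 → 5 → 16 → 8 → 4 → 2 → 1
Total steps = 94

94 steps


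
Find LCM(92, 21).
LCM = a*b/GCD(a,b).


GCD(92, 21) = 1
LCM = 92*21/1 = 1932/1 = 1932

LCM = 1932


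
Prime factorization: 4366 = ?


4366 / 2 = 2183
2183 / 37 = 59
59 / 59 = 1
4366 = 2 × 37 × 59


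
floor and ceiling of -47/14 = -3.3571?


-47/14 = -3.3571
floor = -4
ceil = -3

floor = -4, ceil = -3


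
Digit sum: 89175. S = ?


8 + 9 + 1 + 7 + 5 = 30


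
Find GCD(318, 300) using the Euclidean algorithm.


318 = 1 * 300 + 18
300 = 16 * 18 + 12
18 = 1 * 12 + 6
12 = 2 * 6 + 0
GCD = 6


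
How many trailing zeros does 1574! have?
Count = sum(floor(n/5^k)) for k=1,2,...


floor(1574/5) = 314
floor(1574/25) = 62
floor(1574/125) = 12
floor(1574/625) = 2
Total = 390

390 trailing zeros


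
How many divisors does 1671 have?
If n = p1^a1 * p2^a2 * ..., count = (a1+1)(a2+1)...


1671 = 3^1 × 557^1
d(1671) = (1+1) × (1+1) = 4

4 divisors


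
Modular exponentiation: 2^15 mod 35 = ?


2^1 mod 35 = 2
2^2 mod 35 = 4
2^3 mod 35 = 8
2^4 mod 35 = 16
2^5 mod 35 = 32
2^6 mod 35 = 29
2^7 mod 35 = 23
2^8 mod 35 = 11
2^9 mod 35 = 22
2^10 mod 35 = 9
2^11 mod 35 = 18
2^12 mod 35 = 1
2^13 mod 35 = 2
2^14 mod 35 = 4
2^15 mod 35 = 8


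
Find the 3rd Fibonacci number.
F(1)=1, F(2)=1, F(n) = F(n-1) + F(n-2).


Sequence: 1, 1, 2
F(3) = 2


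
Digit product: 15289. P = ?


1 × 5 × 2 × 8 × 9 = 720


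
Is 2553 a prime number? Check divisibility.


2553 / 3 = 851 (exact division)
2553 is NOT prime.

No, 2553 is not prime


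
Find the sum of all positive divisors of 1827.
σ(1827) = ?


Divisors of 1827: 1, 3, 7, 9, 21, 29, 63, 87, 203, 261, 609, 1827
Sum = 1 + 3 + 7 + 9 + 21 + 29 + 63 + 87 + 203 + 261 + 609 + 1827 = 3120

σ(1827) = 3120


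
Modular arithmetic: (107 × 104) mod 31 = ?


107 × 104 = 11128
11128 mod 31 = 30


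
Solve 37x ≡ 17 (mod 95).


GCD(37, 95) = 1, unique solution
a^(-1) mod 95 = 18
x = 18 * 17 mod 95 = 21

x ≡ 21 (mod 95)


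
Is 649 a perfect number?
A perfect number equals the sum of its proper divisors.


Proper divisors of 649: 1, 11, 59
Sum = 1 + 11 + 59 = 71

No, 649 is not perfect (71 ≠ 649)


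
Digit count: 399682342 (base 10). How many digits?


399682342 has 9 digits in base 10
floor(log10(399682342)) + 1 = floor(8.6017) + 1 = 9

9 digits (base 10)


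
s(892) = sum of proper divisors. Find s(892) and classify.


Proper divisors: 1, 2, 4, 223, 446
Sum = 1 + 2 + 4 + 223 + 446 = 676
676 < 892 → deficient

s(892) = 676 (deficient)


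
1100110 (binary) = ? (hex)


1100110 (base 2) = 102 (decimal)
102 (decimal) = 66 (base 16)


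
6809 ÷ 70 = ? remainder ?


6809 = 70 * 97 + 19
Check: 6790 + 19 = 6809

q = 97, r = 19


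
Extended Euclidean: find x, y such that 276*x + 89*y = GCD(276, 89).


Tabular extended Euclidean (each row: r = 276*s + 89*t):
r=276, s=1, t=0
r=89, s=0, t=1
q=3: r=9, s=1, t=-3   [276*(1) + 89*(-3) = 9]
q=9: r=8, s=-9, t=28   [276*(-9) + 89*(28) = 8]
q=1: r=1, s=10, t=-31   [276*(10) + 89*(-31) = 1]
q=8: r=0, s=-89, t=276   [276*(-89) + 89*(276) = 0]
GCD = 1; from the row with r=1: x=10, y=-31
Check: 276*(10) + 89*(-31) = 2760 - 2759 = 1

GCD = 1, x = 10, y = -31


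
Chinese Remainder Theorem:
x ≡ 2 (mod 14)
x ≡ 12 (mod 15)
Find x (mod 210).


M = 14*15 = 210
M1 = M/14 = 15, M2 = M/15 = 14
M1^(-1) mod 14 = 1, M2^(-1) mod 15 = 14
x = 2*15*1 + 12*14*14 = 2382
2382 mod 210 = 72
Check: 72 mod 14 = 2 ✓, 72 mod 15 = 12 ✓

x ≡ 72 (mod 210)


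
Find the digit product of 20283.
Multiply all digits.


2 × 0 × 2 × 8 × 3 = 0


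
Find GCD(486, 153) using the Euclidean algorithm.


486 = 3 * 153 + 27
153 = 5 * 27 + 18
27 = 1 * 18 + 9
18 = 2 * 9 + 0
GCD = 9


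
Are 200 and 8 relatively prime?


Euclidean algorithm:
200 = 25 * 8 + 0
GCD(200, 8) = 8

No, not coprime (GCD = 8)


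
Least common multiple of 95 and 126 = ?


GCD(95, 126) = 1
LCM = 95*126/1 = 11970/1 = 11970

LCM = 11970


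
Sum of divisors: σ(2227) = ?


Divisors of 2227: 1, 17, 131, 2227
Sum = 1 + 17 + 131 + 2227 = 2376

σ(2227) = 2376


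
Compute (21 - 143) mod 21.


21 - 143 = -122
-122 mod 21 = 4


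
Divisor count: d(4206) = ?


4206 = 2^1 × 3^1 × 701^1
d(4206) = (1+1) × (1+1) × (1+1) = 8

8 divisors


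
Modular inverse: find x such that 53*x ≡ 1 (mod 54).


Use the extended Euclidean algorithm on (54, 53); each row r = 54*s + 53*t:
r=54, s=1, t=0
r=53, s=0, t=1
q=1: r=1, s=1, t=-1   [54*(1) + 53*(-1) = 1]
q=53: r=0, s=-53, t=54   [54*(-53) + 53*(54) = 0]
GCD = 1 with t = -1, so 53*(-1) ≡ 1 (mod 54)
Inverse = -1 mod 54 = 53
Check: 53 * 53 = 2809 ≡ 1 (mod 54)

53^(-1) ≡ 53 (mod 54)


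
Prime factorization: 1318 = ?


1318 / 2 = 659
659 / 659 = 1
1318 = 2 × 659


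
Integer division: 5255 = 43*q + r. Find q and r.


5255 = 43 * 122 + 9
Check: 5246 + 9 = 5255

q = 122, r = 9


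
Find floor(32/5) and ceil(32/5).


32/5 = 6.4000
floor = 6
ceil = 7

floor = 6, ceil = 7


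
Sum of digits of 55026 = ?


5 + 5 + 0 + 2 + 6 = 18


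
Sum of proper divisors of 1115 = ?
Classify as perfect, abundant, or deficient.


Proper divisors: 1, 5, 223
Sum = 1 + 5 + 223 = 229
229 < 1115 → deficient

s(1115) = 229 (deficient)


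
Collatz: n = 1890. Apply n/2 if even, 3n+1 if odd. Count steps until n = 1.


1890 → 945 → 2836 → 1418 → 709 → 2128 → 1064 → 532 → 266 → 133 → 400 → 200 → 100 → 50 → 25 → 76 → 38 → 19 → 58 → 29 → 88 → 44 → 22 → 11 → 34 → 17 → 52 → 26 → 13 → 40 → 20 → 10 → 5 → 16 → 8 → 4 → 2 → 1
Total steps = 37

37 steps


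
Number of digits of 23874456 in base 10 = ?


23874456 has 8 digits in base 10
floor(log10(23874456)) + 1 = floor(7.3779) + 1 = 8

8 digits (base 10)


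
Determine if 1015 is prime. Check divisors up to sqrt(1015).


1015 / 5 = 203 (exact division)
1015 is NOT prime.

No, 1015 is not prime
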